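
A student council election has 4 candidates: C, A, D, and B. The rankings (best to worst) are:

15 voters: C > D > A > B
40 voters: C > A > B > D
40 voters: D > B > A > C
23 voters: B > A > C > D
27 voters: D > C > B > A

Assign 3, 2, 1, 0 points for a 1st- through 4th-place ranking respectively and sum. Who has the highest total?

C

C: 15·3 + 40·3 + 40·0 + 23·1 + 27·2 = 242
A: 15·1 + 40·2 + 40·1 + 23·2 + 27·0 = 181
D: 15·2 + 40·0 + 40·3 + 23·0 + 27·3 = 231
B: 15·0 + 40·1 + 40·2 + 23·3 + 27·1 = 216
C has the highest Borda score (242).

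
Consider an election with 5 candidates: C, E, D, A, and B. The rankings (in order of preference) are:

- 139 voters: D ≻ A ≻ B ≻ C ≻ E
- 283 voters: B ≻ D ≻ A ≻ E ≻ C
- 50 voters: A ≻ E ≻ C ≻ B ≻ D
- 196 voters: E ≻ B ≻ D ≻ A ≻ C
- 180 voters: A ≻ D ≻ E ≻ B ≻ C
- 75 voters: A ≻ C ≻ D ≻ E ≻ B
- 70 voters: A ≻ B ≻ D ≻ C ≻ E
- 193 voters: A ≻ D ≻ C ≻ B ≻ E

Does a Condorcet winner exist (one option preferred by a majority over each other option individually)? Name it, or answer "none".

none

Checking pairwise contests:
E beats C 709–477.
D beats E 940–246.
B beats D 599–587.
D beats A 618–568.
A beats B 707–479.
Every option loses at least one head-to-head, so there is no Condorcet winner.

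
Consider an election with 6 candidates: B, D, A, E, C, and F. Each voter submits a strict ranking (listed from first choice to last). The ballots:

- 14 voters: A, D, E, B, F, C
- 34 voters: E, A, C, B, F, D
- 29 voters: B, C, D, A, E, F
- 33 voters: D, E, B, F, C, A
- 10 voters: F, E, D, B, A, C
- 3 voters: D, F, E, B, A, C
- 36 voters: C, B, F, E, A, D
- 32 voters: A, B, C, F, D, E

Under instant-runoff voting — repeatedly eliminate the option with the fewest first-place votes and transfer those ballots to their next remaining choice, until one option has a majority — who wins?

Round 1: B 29, D 36, A 46, E 34, C 36, F 10. Eliminate F.
Round 2: B 29, D 36, A 46, E 44, C 36. Eliminate B.
Round 3: D 36, A 46, E 44, C 65. Eliminate D.
Round 4: A 46, E 80, C 65. Eliminate A.
Round 5: E 94, C 97. C has a majority.

C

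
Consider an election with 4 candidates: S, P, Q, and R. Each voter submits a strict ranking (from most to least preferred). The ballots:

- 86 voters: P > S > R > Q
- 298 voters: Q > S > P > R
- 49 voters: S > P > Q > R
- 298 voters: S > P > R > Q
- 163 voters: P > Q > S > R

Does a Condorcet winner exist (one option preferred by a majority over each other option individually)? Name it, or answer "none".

Checking pairwise contests:
Q beats S 461–433.
S beats P 645–249.
P beats Q 596–298.
S beats R 894–0.
Every option loses at least one head-to-head, so there is no Condorcet winner.

none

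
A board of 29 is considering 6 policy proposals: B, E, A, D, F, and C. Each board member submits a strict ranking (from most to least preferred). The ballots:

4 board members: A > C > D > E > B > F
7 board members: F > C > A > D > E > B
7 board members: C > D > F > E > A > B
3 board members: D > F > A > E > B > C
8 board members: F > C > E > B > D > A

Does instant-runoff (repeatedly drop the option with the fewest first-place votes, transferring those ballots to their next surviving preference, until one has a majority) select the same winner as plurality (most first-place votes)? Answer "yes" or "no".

Instant-runoff — R1 B 0, E 0, A 4, D 3, F 15, C 7 (F winner). Winner: F.
Plurality — first-place votes: B 0, E 0, A 4, D 3, F 15, C 7. Winner: F.
The two methods agree.

yes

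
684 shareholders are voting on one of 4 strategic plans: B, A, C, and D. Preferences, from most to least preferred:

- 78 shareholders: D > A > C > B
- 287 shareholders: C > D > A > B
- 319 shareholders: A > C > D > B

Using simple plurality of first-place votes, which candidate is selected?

A

First-place votes: B 0, A 319, C 287, D 78.
A has the most first-place votes.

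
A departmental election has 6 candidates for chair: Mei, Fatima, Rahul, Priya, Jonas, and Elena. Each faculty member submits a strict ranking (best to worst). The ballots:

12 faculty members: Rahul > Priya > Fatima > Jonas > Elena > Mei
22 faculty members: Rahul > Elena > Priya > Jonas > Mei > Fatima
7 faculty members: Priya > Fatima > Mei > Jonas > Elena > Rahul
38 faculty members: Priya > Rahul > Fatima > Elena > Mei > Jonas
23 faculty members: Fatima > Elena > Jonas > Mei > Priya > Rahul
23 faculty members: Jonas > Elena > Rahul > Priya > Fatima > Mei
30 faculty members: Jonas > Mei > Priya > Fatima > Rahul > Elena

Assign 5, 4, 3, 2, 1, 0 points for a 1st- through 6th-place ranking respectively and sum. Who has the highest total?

Priya

Mei: 12·0 + 22·1 + 7·3 + 38·1 + 23·2 + 23·0 + 30·4 = 247
Fatima: 12·3 + 22·0 + 7·4 + 38·3 + 23·5 + 23·1 + 30·2 = 376
Rahul: 12·5 + 22·5 + 7·0 + 38·4 + 23·0 + 23·3 + 30·1 = 421
Priya: 12·4 + 22·3 + 7·5 + 38·5 + 23·1 + 23·2 + 30·3 = 498
Jonas: 12·2 + 22·2 + 7·2 + 38·0 + 23·3 + 23·5 + 30·5 = 416
Elena: 12·1 + 22·4 + 7·1 + 38·2 + 23·4 + 23·4 + 30·0 = 367
Priya has the highest Borda score (498).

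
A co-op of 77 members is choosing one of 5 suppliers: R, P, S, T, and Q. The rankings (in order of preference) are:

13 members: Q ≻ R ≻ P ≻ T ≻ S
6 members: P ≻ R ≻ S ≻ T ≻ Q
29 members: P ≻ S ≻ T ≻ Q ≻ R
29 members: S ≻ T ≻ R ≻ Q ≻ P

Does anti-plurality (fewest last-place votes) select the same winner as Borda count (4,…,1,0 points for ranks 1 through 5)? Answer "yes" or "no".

no

Anti-plurality — last-place votes: R 29, P 29, S 13, T 0, Q 6. Winner: T.
Borda — scores: R 115, P 166, S 215, T 164, Q 110. Winner: S.
The two methods disagree.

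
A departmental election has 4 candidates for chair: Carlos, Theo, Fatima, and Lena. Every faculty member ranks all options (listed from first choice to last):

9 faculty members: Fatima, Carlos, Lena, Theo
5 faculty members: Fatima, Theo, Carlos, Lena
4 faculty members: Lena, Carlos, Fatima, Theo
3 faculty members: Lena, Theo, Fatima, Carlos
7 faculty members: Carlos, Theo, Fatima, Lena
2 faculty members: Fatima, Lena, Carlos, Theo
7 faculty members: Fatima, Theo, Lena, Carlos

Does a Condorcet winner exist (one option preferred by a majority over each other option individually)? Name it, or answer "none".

Fatima

Fatima vs Carlos: 26–11 for Fatima.
Fatima vs Theo: 27–10 for Fatima.
Fatima vs Lena: 30–7 for Fatima.
Fatima beats every other option head-to-head.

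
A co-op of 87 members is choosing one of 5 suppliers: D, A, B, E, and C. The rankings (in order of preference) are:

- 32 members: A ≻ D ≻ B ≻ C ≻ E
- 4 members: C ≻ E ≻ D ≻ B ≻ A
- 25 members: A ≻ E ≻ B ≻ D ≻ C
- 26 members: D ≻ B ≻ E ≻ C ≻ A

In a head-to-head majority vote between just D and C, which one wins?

Voters preferring D to C: 83; preferring C to D: 4.
D wins the head-to-head.

D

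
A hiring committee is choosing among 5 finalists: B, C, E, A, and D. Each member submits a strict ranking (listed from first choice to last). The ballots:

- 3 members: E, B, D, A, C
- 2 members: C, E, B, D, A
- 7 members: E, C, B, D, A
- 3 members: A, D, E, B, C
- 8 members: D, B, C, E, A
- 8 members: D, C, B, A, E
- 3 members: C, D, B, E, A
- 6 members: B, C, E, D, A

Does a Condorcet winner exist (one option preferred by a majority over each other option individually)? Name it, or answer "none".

D

D vs B: 22–18 for D.
D vs C: 22–18 for D.
D vs E: 22–18 for D.
D vs A: 37–3 for D.
D beats every other option head-to-head.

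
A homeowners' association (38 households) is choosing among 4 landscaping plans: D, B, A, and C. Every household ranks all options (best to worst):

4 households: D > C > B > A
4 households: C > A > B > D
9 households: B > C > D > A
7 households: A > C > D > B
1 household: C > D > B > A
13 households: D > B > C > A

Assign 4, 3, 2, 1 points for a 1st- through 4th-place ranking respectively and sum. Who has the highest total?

D: 4·4 + 4·1 + 9·2 + 7·2 + 1·3 + 13·4 = 107
B: 4·2 + 4·2 + 9·4 + 7·1 + 1·2 + 13·3 = 100
A: 4·1 + 4·3 + 9·1 + 7·4 + 1·1 + 13·1 = 67
C: 4·3 + 4·4 + 9·3 + 7·3 + 1·4 + 13·2 = 106
D has the highest Borda score (107).

D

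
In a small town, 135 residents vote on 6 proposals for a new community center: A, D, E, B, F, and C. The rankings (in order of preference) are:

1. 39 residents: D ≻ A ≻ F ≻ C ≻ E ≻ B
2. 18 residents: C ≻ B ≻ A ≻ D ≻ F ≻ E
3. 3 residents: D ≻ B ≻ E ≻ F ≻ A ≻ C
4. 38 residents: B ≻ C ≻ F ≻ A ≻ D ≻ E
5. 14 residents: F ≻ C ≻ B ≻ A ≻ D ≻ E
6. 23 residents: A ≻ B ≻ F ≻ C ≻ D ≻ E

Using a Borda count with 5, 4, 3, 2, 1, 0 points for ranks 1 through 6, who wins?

A: 39·4 + 18·3 + 3·1 + 38·2 + 14·2 + 23·5 = 432
D: 39·5 + 18·2 + 3·5 + 38·1 + 14·1 + 23·1 = 321
E: 39·1 + 18·0 + 3·3 + 38·0 + 14·0 + 23·0 = 48
B: 39·0 + 18·4 + 3·4 + 38·5 + 14·3 + 23·4 = 408
F: 39·3 + 18·1 + 3·2 + 38·3 + 14·5 + 23·3 = 394
C: 39·2 + 18·5 + 3·0 + 38·4 + 14·4 + 23·2 = 422
A has the highest Borda score (432).

A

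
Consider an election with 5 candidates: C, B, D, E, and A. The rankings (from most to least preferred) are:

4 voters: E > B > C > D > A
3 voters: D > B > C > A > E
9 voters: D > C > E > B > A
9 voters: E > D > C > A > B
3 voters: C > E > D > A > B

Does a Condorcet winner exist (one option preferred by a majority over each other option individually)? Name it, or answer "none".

none

Checking pairwise contests:
D beats C 21–7.
C beats B 21–7.
E beats D 16–12.
C beats E 15–13.
C beats A 28–0.
Every option loses at least one head-to-head, so there is no Condorcet winner.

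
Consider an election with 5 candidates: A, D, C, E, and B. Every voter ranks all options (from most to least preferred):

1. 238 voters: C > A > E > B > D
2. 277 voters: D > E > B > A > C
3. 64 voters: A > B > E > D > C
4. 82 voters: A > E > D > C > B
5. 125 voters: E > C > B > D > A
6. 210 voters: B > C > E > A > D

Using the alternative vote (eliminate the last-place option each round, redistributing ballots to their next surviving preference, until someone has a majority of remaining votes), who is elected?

C

Round 1: A 146, D 277, C 238, E 125, B 210. Eliminate E.
Round 2: A 146, D 277, C 363, B 210. Eliminate A.
Round 3: D 359, C 363, B 274. Eliminate B.
Round 4: D 423, C 573. C has a majority.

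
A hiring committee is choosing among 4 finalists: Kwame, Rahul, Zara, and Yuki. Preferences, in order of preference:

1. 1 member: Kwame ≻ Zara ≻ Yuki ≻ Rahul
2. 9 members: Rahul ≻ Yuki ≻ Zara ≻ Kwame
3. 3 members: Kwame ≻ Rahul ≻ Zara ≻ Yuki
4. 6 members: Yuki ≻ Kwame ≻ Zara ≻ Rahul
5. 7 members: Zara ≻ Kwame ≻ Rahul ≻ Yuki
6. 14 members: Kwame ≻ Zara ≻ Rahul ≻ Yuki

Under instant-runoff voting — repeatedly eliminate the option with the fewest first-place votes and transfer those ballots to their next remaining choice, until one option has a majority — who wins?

Kwame

Round 1: Kwame 18, Rahul 9, Zara 7, Yuki 6. Eliminate Yuki.
Round 2: Kwame 24, Rahul 9, Zara 7. Kwame has a majority.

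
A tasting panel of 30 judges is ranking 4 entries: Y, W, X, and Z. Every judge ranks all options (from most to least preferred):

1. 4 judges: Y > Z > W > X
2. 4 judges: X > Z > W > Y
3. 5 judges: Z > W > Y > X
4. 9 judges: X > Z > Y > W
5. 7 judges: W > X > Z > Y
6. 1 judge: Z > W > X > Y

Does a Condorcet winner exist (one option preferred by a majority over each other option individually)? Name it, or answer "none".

Checking pairwise contests:
W beats Y 17–13.
Z beats W 23–7.
W beats X 17–13.
X beats Z 20–10.
Every option loses at least one head-to-head, so there is no Condorcet winner.

none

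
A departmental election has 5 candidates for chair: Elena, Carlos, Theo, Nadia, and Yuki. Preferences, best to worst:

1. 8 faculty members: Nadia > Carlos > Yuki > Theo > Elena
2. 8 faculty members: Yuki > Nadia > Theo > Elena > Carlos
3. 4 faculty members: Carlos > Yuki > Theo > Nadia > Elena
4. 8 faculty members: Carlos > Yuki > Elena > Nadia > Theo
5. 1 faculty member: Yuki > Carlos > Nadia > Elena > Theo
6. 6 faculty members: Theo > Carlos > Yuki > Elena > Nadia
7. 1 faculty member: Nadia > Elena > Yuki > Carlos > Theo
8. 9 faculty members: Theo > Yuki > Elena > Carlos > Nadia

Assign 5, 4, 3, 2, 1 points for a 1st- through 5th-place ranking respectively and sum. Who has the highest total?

Elena: 8·1 + 8·2 + 4·1 + 8·3 + 1·2 + 6·2 + 1·4 + 9·3 = 97
Carlos: 8·4 + 8·1 + 4·5 + 8·5 + 1·4 + 6·4 + 1·2 + 9·2 = 148
Theo: 8·2 + 8·3 + 4·3 + 8·1 + 1·1 + 6·5 + 1·1 + 9·5 = 137
Nadia: 8·5 + 8·4 + 4·2 + 8·2 + 1·3 + 6·1 + 1·5 + 9·1 = 119
Yuki: 8·3 + 8·5 + 4·4 + 8·4 + 1·5 + 6·3 + 1·3 + 9·4 = 174
Yuki has the highest Borda score (174).

Yuki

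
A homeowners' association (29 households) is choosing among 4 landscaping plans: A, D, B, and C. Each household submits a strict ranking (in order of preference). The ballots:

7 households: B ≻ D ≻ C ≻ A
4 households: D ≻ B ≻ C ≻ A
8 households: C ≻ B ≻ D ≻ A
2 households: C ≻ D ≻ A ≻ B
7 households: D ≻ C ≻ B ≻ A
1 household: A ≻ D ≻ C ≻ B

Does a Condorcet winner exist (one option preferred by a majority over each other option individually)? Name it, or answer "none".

Checking pairwise contests:
D beats A 28–1.
B beats D 15–14.
C beats B 18–11.
D beats C 19–10.
Every option loses at least one head-to-head, so there is no Condorcet winner.

none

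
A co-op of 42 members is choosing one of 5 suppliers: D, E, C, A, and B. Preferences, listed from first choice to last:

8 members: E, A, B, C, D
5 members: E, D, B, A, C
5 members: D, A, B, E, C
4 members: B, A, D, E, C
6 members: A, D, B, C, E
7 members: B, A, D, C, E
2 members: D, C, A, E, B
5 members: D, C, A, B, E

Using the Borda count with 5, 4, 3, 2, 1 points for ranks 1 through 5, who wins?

D: 8·1 + 5·4 + 5·5 + 4·3 + 6·4 + 7·3 + 2·5 + 5·5 = 145
E: 8·5 + 5·5 + 5·2 + 4·2 + 6·1 + 7·1 + 2·2 + 5·1 = 105
C: 8·2 + 5·1 + 5·1 + 4·1 + 6·2 + 7·2 + 2·4 + 5·4 = 84
A: 8·4 + 5·2 + 5·4 + 4·4 + 6·5 + 7·4 + 2·3 + 5·3 = 157
B: 8·3 + 5·3 + 5·3 + 4·5 + 6·3 + 7·5 + 2·1 + 5·2 = 139
A has the highest Borda score (157).

A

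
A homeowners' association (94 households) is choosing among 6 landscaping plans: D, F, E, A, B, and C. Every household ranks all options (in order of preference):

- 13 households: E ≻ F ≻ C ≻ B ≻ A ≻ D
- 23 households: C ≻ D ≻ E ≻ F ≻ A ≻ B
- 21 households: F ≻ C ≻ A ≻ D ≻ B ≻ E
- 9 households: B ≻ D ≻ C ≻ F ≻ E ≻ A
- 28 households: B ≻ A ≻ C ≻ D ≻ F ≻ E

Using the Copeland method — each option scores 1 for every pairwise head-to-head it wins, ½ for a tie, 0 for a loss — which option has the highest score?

C

D: beats F and E; loses to A, B, and C → score 2.
F: beats E, A, and B; loses to D and C → score 3.
E: loses to D, F, A, B, and C → score 0.
A: beats D and E; loses to F, B, and C → score 2.
B: beats D, E, and A; loses to F and C → score 3.
C: beats D, F, E, A, and B → score 5.
C has the best pairwise record.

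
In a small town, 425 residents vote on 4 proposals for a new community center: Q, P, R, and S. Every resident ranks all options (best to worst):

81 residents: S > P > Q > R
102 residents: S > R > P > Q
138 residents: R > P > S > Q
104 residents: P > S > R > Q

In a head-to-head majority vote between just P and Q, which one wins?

P

Voters preferring P to Q: 425; preferring Q to P: 0.
P wins the head-to-head.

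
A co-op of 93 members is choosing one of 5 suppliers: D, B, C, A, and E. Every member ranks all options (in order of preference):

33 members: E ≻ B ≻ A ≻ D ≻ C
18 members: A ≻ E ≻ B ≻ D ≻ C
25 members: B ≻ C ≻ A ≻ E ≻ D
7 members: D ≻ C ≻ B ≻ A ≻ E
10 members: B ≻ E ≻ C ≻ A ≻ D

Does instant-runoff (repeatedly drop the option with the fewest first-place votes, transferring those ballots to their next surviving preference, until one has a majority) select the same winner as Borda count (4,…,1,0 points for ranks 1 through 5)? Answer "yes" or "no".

Instant-runoff — R1 D 7, B 35, C 0, A 18, E 33 (C out); R2 D 7, B 35, A 18, E 33 (D out); R3 B 42, A 18, E 33 (A out); R4 B 42, E 51 (E winner). Winner: E.
Borda — scores: D 79, B 289, C 116, A 205, E 241. Winner: B.
The two methods disagree.

no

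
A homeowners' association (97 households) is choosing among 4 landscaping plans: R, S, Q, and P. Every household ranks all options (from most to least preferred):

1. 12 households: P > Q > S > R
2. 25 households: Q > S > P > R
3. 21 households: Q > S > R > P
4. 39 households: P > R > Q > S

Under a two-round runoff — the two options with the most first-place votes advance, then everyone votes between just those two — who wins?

P

Round 1 first-place votes: R 0, S 0, Q 46, P 51.
P and Q advance.
Runoff: P is preferred to Q by 51 voters; Q by 46.
P wins the runoff.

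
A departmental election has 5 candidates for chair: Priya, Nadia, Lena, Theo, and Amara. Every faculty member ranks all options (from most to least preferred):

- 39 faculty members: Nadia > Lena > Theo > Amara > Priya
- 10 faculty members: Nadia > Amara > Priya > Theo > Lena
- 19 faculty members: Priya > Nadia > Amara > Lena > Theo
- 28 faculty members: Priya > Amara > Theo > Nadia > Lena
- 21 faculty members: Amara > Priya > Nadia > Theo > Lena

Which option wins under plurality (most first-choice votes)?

Nadia

First-place votes: Priya 47, Nadia 49, Lena 0, Theo 0, Amara 21.
Nadia has the most first-place votes.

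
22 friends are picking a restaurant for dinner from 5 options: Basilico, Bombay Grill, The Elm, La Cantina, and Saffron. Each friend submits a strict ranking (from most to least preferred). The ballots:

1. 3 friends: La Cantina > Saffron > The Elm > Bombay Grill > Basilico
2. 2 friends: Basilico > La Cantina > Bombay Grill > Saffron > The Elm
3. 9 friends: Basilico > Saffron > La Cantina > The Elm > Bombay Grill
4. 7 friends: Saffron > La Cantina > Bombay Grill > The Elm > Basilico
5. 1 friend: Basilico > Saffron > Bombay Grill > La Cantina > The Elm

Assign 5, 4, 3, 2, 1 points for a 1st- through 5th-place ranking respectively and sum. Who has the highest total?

Basilico: 3·1 + 2·5 + 9·5 + 7·1 + 1·5 = 70
Bombay Grill: 3·2 + 2·3 + 9·1 + 7·3 + 1·3 = 45
The Elm: 3·3 + 2·1 + 9·2 + 7·2 + 1·1 = 44
La Cantina: 3·5 + 2·4 + 9·3 + 7·4 + 1·2 = 80
Saffron: 3·4 + 2·2 + 9·4 + 7·5 + 1·4 = 91
Saffron has the highest Borda score (91).

Saffron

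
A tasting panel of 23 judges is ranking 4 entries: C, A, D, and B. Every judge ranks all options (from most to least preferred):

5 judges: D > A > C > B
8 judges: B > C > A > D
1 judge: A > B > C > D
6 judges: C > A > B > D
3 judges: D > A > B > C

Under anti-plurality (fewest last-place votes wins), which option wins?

A

Last-place votes: C 3, A 0, D 15, B 5.
A is ranked last by the fewest voters, so A wins.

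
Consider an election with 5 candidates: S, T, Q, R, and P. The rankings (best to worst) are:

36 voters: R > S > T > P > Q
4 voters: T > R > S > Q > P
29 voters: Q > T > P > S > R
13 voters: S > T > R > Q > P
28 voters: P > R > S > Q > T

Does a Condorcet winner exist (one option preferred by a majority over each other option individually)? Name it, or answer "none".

Checking pairwise contests:
R beats S 68–42.
S beats T 77–33.
S beats Q 81–29.
P beats R 57–53.
T beats P 82–28.
Every option loses at least one head-to-head, so there is no Condorcet winner.

none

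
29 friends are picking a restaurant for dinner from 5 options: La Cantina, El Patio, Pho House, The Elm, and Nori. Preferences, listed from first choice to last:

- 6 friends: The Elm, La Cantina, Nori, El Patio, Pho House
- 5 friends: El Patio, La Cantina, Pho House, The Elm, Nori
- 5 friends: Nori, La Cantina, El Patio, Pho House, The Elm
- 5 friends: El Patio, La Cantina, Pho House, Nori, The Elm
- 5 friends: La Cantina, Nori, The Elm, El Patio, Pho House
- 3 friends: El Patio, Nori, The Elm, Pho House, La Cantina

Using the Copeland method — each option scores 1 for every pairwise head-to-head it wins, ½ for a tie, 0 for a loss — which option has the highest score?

La Cantina: beats El Patio, Pho House, The Elm, and Nori → score 4.
El Patio: beats Pho House and The Elm; loses to La Cantina and Nori → score 2.
Pho House: beats The Elm; loses to La Cantina, El Patio, and Nori → score 1.
The Elm: loses to La Cantina, El Patio, Pho House, and Nori → score 0.
Nori: beats El Patio, Pho House, and The Elm; loses to La Cantina → score 3.
La Cantina has the best pairwise record.

La Cantina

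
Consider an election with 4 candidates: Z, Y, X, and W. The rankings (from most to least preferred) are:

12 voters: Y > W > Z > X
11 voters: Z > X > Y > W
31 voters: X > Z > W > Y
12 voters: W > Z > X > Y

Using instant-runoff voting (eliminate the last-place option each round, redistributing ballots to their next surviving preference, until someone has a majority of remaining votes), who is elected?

X

Round 1: Z 11, Y 12, X 31, W 12. Eliminate Z.
Round 2: Y 12, X 42, W 12. X has a majority.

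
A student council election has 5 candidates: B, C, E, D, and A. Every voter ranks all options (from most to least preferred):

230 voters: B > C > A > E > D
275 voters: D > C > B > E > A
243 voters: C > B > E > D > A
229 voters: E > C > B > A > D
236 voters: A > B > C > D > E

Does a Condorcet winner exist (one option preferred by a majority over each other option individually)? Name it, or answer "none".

C vs B: 747–466 for C.
C vs E: 984–229 for C.
C vs D: 938–275 for C.
C vs A: 977–236 for C.
C beats every other option head-to-head.

C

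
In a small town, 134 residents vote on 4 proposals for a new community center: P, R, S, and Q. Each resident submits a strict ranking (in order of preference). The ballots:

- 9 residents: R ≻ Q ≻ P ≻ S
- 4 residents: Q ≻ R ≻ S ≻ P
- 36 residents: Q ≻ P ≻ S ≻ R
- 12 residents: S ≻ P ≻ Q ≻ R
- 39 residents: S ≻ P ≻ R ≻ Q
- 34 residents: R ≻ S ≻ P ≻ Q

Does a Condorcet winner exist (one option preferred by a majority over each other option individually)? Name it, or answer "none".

S vs P: 89–45 for S.
S vs R: 87–47 for S.
S vs Q: 85–49 for S.
S beats every other option head-to-head.

S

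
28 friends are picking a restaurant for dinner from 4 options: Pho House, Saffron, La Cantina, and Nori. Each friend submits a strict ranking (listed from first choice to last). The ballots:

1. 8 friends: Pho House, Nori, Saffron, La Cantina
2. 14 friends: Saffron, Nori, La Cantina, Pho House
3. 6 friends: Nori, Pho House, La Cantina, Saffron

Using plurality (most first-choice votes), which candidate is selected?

First-place votes: Pho House 8, Saffron 14, La Cantina 0, Nori 6.
Saffron has the most first-place votes.

Saffron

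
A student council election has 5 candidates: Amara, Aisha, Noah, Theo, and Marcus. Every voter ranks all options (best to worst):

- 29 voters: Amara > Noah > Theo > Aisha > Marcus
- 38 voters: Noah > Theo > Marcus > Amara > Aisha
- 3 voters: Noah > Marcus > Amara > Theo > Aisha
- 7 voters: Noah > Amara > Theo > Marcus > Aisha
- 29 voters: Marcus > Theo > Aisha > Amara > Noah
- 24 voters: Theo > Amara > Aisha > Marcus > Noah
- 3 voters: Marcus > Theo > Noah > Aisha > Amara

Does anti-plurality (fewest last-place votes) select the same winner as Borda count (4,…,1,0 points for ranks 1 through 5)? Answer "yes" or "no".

yes

Anti-plurality — last-place votes: Amara 3, Aisha 48, Noah 53, Theo 0, Marcus 29. Winner: Theo.
Borda — scores: Amara 282, Aisha 138, Noah 285, Theo 381, Marcus 244. Winner: Theo.
The two methods agree.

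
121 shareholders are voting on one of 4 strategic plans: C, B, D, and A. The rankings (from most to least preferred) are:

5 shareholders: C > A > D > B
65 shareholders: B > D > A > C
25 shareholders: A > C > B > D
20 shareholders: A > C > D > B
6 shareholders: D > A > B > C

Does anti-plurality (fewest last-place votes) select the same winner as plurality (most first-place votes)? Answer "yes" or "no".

Anti-plurality — last-place votes: C 71, B 25, D 25, A 0. Winner: A.
Plurality — first-place votes: C 5, B 65, D 6, A 45. Winner: B.
The two methods disagree.

no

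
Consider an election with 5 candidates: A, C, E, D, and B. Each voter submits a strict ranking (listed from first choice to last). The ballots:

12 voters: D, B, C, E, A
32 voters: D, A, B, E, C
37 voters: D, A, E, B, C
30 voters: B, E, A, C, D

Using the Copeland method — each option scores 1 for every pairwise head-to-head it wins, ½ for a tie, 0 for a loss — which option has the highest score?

D

A: beats C, E, and B; loses to D → score 3.
C: loses to A, E, D, and B → score 0.
E: beats C; loses to A, D, and B → score 1.
D: beats A, C, E, and B → score 4.
B: beats C and E; loses to A and D → score 2.
D has the best pairwise record.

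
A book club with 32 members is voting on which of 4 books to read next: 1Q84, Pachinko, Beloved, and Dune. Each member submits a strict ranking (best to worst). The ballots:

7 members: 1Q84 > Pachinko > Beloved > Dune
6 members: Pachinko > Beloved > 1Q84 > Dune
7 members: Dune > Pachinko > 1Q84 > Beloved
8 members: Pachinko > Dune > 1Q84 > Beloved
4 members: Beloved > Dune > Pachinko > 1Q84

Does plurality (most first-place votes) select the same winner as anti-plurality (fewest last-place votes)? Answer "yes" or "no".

yes

Plurality — first-place votes: 1Q84 7, Pachinko 14, Beloved 4, Dune 7. Winner: Pachinko.
Anti-plurality — last-place votes: 1Q84 4, Pachinko 0, Beloved 15, Dune 13. Winner: Pachinko.
The two methods agree.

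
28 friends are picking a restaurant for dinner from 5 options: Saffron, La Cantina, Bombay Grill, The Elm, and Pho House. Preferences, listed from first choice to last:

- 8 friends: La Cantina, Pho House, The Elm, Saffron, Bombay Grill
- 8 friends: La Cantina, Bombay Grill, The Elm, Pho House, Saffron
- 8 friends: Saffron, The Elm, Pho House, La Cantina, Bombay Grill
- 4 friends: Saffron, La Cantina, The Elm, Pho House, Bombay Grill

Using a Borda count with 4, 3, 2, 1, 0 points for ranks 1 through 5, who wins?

La Cantina

Saffron: 8·1 + 8·0 + 8·4 + 4·4 = 56
La Cantina: 8·4 + 8·4 + 8·1 + 4·3 = 84
Bombay Grill: 8·0 + 8·3 + 8·0 + 4·0 = 24
The Elm: 8·2 + 8·2 + 8·3 + 4·2 = 64
Pho House: 8·3 + 8·1 + 8·2 + 4·1 = 52
La Cantina has the highest Borda score (84).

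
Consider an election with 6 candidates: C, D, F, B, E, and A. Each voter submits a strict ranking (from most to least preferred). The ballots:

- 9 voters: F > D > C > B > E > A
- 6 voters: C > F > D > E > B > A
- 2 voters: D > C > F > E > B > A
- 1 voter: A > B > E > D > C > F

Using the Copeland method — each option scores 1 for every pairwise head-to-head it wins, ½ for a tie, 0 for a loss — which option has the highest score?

C: beats B, E, and A; ties F; loses to D → score 3.5.
D: beats C, B, E, and A; loses to F → score 4.
F: beats D, B, E, and A; ties C → score 4.5.
B: beats E and A; loses to C, D, and F → score 2.
E: beats A; loses to C, D, F, and B → score 1.
A: loses to C, D, F, B, and E → score 0.
F has the best pairwise record.

F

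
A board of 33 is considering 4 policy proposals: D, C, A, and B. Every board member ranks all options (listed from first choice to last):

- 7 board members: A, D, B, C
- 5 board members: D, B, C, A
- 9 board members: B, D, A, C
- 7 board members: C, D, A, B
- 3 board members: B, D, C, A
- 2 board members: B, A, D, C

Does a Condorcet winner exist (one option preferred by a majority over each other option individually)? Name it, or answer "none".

D vs C: 26–7 for D.
D vs A: 24–9 for D.
D vs B: 19–14 for D.
D beats every other option head-to-head.

D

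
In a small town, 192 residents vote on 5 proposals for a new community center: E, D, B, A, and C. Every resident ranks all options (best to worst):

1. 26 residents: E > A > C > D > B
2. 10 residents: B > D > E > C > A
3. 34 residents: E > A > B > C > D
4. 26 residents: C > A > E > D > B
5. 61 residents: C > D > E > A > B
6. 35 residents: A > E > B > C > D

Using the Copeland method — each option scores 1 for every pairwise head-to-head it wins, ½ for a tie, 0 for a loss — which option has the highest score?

E: beats D, B, A, and C → score 4.
D: beats B; loses to E, A, and C → score 1.
B: loses to E, D, A, and C → score 0.
A: beats D and B; loses to E and C → score 2.
C: beats D, B, and A; loses to E → score 3.
E has the best pairwise record.

E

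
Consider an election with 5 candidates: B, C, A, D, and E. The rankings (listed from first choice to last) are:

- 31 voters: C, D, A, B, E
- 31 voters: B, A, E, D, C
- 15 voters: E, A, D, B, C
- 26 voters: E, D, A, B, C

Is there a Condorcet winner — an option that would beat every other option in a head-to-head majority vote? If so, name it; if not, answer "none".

Checking pairwise contests:
A beats B 72–31.
B beats C 72–31.
D beats A 57–46.
E beats D 72–31.
B beats E 62–41.
Every option loses at least one head-to-head, so there is no Condorcet winner.

none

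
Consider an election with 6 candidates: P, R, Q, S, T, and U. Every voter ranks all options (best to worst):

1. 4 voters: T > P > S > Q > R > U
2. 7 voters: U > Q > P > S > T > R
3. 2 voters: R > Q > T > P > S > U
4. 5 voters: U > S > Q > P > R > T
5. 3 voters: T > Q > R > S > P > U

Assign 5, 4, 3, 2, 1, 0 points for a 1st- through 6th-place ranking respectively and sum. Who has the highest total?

P: 4·4 + 7·3 + 2·2 + 5·2 + 3·1 = 54
R: 4·1 + 7·0 + 2·5 + 5·1 + 3·3 = 28
Q: 4·2 + 7·4 + 2·4 + 5·3 + 3·4 = 71
S: 4·3 + 7·2 + 2·1 + 5·4 + 3·2 = 54
T: 4·5 + 7·1 + 2·3 + 5·0 + 3·5 = 48
U: 4·0 + 7·5 + 2·0 + 5·5 + 3·0 = 60
Q has the highest Borda score (71).

Q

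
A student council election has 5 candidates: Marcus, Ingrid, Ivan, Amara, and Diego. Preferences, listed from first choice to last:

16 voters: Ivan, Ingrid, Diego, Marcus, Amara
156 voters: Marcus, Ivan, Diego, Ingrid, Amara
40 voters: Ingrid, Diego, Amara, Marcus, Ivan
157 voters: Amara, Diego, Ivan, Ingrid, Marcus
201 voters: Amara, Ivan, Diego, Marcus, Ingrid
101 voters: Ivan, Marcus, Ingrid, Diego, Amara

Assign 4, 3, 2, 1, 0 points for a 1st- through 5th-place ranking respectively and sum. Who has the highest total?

Marcus: 16·1 + 156·4 + 40·1 + 157·0 + 201·1 + 101·3 = 1184
Ingrid: 16·3 + 156·1 + 40·4 + 157·1 + 201·0 + 101·2 = 723
Ivan: 16·4 + 156·3 + 40·0 + 157·2 + 201·3 + 101·4 = 1853
Amara: 16·0 + 156·0 + 40·2 + 157·4 + 201·4 + 101·0 = 1512
Diego: 16·2 + 156·2 + 40·3 + 157·3 + 201·2 + 101·1 = 1438
Ivan has the highest Borda score (1853).

Ivan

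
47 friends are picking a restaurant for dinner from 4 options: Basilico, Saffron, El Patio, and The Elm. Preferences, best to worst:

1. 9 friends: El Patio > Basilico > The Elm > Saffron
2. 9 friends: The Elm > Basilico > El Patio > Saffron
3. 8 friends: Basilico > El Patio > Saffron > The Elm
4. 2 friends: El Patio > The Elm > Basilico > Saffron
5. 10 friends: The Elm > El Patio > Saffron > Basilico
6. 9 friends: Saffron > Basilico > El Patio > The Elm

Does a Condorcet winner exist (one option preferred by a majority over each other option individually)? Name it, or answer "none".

Basilico

Basilico vs Saffron: 28–19 for Basilico.
Basilico vs El Patio: 26–21 for Basilico.
Basilico vs The Elm: 26–21 for Basilico.
Basilico beats every other option head-to-head.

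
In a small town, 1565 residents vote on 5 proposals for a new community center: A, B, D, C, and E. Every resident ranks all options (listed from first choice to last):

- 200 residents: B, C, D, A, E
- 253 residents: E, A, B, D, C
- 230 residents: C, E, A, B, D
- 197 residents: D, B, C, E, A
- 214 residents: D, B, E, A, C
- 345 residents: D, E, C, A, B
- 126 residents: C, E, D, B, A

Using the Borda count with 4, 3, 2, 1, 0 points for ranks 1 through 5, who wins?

D

A: 200·1 + 253·3 + 230·2 + 197·0 + 214·1 + 345·1 + 126·0 = 1978
B: 200·4 + 253·2 + 230·1 + 197·3 + 214·3 + 345·0 + 126·1 = 2895
D: 200·2 + 253·1 + 230·0 + 197·4 + 214·4 + 345·4 + 126·2 = 3929
C: 200·3 + 253·0 + 230·4 + 197·2 + 214·0 + 345·2 + 126·4 = 3108
E: 200·0 + 253·4 + 230·3 + 197·1 + 214·2 + 345·3 + 126·3 = 3740
D has the highest Borda score (3929).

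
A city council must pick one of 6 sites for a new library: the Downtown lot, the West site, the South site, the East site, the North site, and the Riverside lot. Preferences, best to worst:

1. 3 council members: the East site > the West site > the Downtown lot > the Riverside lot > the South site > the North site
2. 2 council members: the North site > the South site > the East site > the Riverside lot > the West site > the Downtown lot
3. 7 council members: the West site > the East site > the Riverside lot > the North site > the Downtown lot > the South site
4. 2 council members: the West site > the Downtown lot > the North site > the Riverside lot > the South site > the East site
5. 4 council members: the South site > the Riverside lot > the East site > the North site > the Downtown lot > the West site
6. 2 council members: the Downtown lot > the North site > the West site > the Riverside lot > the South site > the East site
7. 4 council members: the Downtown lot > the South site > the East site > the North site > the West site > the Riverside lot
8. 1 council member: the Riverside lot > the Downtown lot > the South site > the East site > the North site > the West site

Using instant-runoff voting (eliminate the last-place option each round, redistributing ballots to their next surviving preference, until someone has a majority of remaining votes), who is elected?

the West site

Round 1: the Downtown lot 6, the West site 9, the South site 4, the East site 3, the North site 2, the Riverside lot 1. Eliminate the Riverside lot.
Round 2: the Downtown lot 7, the West site 9, the South site 4, the East site 3, the North site 2. Eliminate the North site.
Round 3: the Downtown lot 7, the West site 9, the South site 6, the East site 3. Eliminate the East site.
Round 4: the Downtown lot 7, the West site 12, the South site 6. Eliminate the South site.
Round 5: the Downtown lot 11, the West site 14. The West site has a majority.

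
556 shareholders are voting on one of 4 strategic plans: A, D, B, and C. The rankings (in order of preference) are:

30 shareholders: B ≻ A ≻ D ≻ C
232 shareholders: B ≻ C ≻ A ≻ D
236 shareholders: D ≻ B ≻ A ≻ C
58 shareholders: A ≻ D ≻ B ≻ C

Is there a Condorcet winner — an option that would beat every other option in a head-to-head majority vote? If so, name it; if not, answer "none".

Checking pairwise contests:
B beats A 498–58.
A beats D 320–236.
D beats B 294–262.
A beats C 324–232.
Every option loses at least one head-to-head, so there is no Condorcet winner.

none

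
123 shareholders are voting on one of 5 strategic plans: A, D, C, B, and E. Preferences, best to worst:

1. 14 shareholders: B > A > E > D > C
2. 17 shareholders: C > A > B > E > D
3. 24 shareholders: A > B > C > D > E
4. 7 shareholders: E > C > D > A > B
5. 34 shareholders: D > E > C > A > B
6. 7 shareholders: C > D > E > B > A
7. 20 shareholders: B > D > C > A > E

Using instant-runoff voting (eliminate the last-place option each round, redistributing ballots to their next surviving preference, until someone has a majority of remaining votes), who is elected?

Round 1: A 24, D 34, C 24, B 34, E 7. Eliminate E.
Round 2: A 24, D 34, C 31, B 34. Eliminate A.
Round 3: D 34, C 31, B 58. Eliminate C.
Round 4: D 48, B 75. B has a majority.

B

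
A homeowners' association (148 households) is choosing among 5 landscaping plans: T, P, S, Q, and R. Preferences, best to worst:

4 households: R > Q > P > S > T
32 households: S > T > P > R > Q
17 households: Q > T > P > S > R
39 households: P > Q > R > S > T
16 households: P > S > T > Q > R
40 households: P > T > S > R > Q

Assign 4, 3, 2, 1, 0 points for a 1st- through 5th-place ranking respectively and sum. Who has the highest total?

P

T: 4·0 + 32·3 + 17·3 + 39·0 + 16·2 + 40·3 = 299
P: 4·2 + 32·2 + 17·2 + 39·4 + 16·4 + 40·4 = 486
S: 4·1 + 32·4 + 17·1 + 39·1 + 16·3 + 40·2 = 316
Q: 4·3 + 32·0 + 17·4 + 39·3 + 16·1 + 40·0 = 213
R: 4·4 + 32·1 + 17·0 + 39·2 + 16·0 + 40·1 = 166
P has the highest Borda score (486).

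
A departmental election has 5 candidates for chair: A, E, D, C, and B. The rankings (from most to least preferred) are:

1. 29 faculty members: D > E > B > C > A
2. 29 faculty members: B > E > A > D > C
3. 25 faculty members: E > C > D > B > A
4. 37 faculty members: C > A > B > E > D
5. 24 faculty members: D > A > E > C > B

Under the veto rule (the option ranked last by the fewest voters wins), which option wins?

Last-place votes: A 54, E 0, D 37, C 29, B 24.
E is ranked last by the fewest voters, so E wins.

E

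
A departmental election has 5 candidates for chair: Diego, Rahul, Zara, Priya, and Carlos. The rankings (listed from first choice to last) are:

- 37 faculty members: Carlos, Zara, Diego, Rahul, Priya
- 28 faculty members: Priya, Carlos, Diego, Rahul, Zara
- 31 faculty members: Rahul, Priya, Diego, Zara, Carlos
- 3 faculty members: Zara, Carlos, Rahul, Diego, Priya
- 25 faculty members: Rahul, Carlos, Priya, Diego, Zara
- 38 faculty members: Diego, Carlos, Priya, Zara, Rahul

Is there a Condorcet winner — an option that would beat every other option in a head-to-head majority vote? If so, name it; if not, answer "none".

Carlos

Carlos vs Diego: 93–69 for Carlos.
Carlos vs Rahul: 106–56 for Carlos.
Carlos vs Zara: 128–34 for Carlos.
Carlos vs Priya: 103–59 for Carlos.
Carlos beats every other option head-to-head.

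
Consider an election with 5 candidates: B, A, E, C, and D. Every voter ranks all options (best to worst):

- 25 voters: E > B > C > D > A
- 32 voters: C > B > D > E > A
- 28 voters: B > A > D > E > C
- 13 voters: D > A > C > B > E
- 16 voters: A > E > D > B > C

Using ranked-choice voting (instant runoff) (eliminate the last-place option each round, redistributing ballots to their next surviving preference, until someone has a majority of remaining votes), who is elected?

Round 1: B 28, A 16, E 25, C 32, D 13. Eliminate D.
Round 2: B 28, A 29, E 25, C 32. Eliminate E.
Round 3: B 53, A 29, C 32. Eliminate A.
Round 4: B 69, C 45. B has a majority.

B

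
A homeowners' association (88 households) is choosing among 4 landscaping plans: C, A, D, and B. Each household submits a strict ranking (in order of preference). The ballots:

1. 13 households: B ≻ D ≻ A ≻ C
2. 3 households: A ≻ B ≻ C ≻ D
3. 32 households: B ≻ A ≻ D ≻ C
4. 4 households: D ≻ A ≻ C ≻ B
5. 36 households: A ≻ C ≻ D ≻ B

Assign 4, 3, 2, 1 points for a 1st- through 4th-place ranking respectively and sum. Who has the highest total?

C: 13·1 + 3·2 + 32·1 + 4·2 + 36·3 = 167
A: 13·2 + 3·4 + 32·3 + 4·3 + 36·4 = 290
D: 13·3 + 3·1 + 32·2 + 4·4 + 36·2 = 194
B: 13·4 + 3·3 + 32·4 + 4·1 + 36·1 = 229
A has the highest Borda score (290).

A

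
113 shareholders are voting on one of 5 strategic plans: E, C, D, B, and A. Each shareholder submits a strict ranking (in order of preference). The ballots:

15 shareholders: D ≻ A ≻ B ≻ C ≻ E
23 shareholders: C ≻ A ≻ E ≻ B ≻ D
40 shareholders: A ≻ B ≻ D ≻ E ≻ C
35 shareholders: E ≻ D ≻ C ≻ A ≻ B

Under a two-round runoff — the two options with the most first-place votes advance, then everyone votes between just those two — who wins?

Round 1 first-place votes: E 35, C 23, D 15, B 0, A 40.
A and E advance.
Runoff: A is preferred to E by 78 voters; E by 35.
A wins the runoff.

A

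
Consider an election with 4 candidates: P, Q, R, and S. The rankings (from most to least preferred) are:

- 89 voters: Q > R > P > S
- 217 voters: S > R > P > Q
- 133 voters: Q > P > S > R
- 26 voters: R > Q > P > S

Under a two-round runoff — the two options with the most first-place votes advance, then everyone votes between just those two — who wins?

Q

Round 1 first-place votes: P 0, Q 222, R 26, S 217.
Q and S advance.
Runoff: Q is preferred to S by 248 voters; S by 217.
Q wins the runoff.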